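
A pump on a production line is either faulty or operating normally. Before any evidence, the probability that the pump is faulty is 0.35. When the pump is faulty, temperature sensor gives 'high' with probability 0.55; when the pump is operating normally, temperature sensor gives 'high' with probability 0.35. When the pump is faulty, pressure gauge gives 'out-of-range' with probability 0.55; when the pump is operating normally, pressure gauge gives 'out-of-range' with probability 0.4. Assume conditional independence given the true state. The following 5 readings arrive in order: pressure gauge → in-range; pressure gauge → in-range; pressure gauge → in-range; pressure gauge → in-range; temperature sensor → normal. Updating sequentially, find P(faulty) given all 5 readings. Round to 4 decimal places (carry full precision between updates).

After pressure gauge='in-range': P(faulty) = 0.45·0.3500 / (0.45·0.3500 + 0.6·0.6500) ≈ 0.2877
After pressure gauge='in-range': P(faulty) = 0.45·0.2877 / (0.45·0.2877 + 0.6·0.7123) ≈ 0.2325
After pressure gauge='in-range': P(faulty) = 0.45·0.2325 / (0.45·0.2325 + 0.6·0.7675) ≈ 0.1851
After pressure gauge='in-range': P(faulty) = 0.45·0.1851 / (0.45·0.1851 + 0.6·0.8149) ≈ 0.1456
After temperature sensor='normal': P(faulty) = 0.45·0.1456 / (0.45·0.1456 + 0.65·0.8544) ≈ 0.1055

0.1055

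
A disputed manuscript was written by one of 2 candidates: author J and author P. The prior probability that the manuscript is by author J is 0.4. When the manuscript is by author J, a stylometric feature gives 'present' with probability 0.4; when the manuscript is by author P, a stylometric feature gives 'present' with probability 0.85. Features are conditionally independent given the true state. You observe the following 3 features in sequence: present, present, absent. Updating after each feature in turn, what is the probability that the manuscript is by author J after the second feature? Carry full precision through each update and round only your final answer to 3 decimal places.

After 'present': P(author J) = 0.4·0.4000 / (0.4·0.4000 + 0.85·0.6000) ≈ 0.2388
After 'present': P(author J) = 0.4·0.2388 / (0.4·0.2388 + 0.85·0.7612) ≈ 0.1286

0.129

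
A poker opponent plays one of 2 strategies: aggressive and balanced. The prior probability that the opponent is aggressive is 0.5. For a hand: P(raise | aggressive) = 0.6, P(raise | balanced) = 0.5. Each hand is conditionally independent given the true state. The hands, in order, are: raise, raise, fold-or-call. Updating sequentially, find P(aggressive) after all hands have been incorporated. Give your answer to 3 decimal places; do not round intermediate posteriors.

Apply Bayes' rule sequentially, carrying P(aggressive) forward.
After 'raise': P(aggressive) = 0.6·0.5000 / (0.6·0.5000 + 0.5·0.5000) ≈ 0.5455
After 'raise': P(aggressive) = 0.6·0.5455 / (0.6·0.5455 + 0.5·0.4545) ≈ 0.5902
After 'fold-or-call': P(aggressive) = 0.4·0.5902 / (0.4·0.5902 + 0.5·0.4098) ≈ 0.5353

0.535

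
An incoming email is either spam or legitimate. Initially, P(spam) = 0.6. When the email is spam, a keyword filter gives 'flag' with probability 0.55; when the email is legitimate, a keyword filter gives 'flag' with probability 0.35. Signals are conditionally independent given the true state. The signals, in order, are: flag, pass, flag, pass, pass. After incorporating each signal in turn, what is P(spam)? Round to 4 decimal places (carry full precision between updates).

0.5514

After 'flag': P(spam) = 0.55·0.6000 / (0.55·0.6000 + 0.35·0.4000) ≈ 0.7021
After 'pass': P(spam) = 0.45·0.7021 / (0.45·0.7021 + 0.65·0.2979) ≈ 0.6200
After 'flag': P(spam) = 0.55·0.6200 / (0.55·0.6200 + 0.35·0.3800) ≈ 0.7194
After 'pass': P(spam) = 0.45·0.7194 / (0.45·0.7194 + 0.65·0.2806) ≈ 0.6397
After 'pass': P(spam) = 0.45·0.6397 / (0.45·0.6397 + 0.65·0.3603) ≈ 0.5514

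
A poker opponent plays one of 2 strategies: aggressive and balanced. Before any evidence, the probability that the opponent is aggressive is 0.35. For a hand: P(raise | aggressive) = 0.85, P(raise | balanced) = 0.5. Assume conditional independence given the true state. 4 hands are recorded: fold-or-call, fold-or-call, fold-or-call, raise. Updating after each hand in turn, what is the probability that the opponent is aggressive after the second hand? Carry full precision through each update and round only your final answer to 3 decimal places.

0.046

After 'fold-or-call': P(aggressive) = 0.15·0.3500 / (0.15·0.3500 + 0.5·0.6500) ≈ 0.1391
After 'fold-or-call': P(aggressive) = 0.15·0.1391 / (0.15·0.1391 + 0.5·0.8609) ≈ 0.0462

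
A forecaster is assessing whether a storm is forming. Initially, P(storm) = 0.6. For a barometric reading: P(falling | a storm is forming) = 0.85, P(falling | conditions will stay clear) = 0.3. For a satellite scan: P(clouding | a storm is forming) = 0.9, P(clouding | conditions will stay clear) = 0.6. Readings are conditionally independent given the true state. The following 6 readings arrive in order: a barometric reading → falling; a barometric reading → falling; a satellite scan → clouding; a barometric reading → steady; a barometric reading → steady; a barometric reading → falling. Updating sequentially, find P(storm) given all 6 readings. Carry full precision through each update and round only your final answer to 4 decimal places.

0.7015

Apply Bayes' rule sequentially, carrying P(storm) forward.
After a barometric reading='falling': P(storm) = 0.85·0.6000 / (0.85·0.6000 + 0.3·0.4000) ≈ 0.8095
After a barometric reading='falling': P(storm) = 0.85·0.8095 / (0.85·0.8095 + 0.3·0.1905) ≈ 0.9233
After a satellite scan='clouding': P(storm) = 0.9·0.9233 / (0.9·0.9233 + 0.6·0.0767) ≈ 0.9475
After a barometric reading='steady': P(storm) = 0.15·0.9475 / (0.15·0.9475 + 0.7·0.0525) ≈ 0.7947
After a barometric reading='steady': P(storm) = 0.15·0.7947 / (0.15·0.7947 + 0.7·0.2053) ≈ 0.4534
After a barometric reading='falling': P(storm) = 0.85·0.4534 / (0.85·0.4534 + 0.3·0.5466) ≈ 0.7015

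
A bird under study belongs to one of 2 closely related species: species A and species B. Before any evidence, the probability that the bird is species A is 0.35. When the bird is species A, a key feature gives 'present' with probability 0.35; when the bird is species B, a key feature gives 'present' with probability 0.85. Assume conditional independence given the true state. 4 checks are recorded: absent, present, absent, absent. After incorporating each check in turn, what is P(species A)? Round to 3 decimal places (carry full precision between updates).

Apply Bayes' rule sequentially, carrying P(species A) forward.
After 'absent': P(species A) = 0.65·0.3500 / (0.65·0.3500 + 0.15·0.6500) ≈ 0.7000
After 'present': P(species A) = 0.35·0.7000 / (0.35·0.7000 + 0.85·0.3000) ≈ 0.4900
After 'absent': P(species A) = 0.65·0.4900 / (0.65·0.4900 + 0.15·0.5100) ≈ 0.8063
After 'absent': P(species A) = 0.65·0.8063 / (0.65·0.8063 + 0.15·0.1937) ≈ 0.9475

0.947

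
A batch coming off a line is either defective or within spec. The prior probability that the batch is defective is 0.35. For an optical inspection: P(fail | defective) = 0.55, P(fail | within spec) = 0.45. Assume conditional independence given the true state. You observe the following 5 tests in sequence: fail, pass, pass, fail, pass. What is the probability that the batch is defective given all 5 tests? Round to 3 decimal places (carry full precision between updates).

After 'fail': P(defective) = 0.55·0.3500 / (0.55·0.3500 + 0.45·0.6500) ≈ 0.3969
After 'pass': P(defective) = 0.45·0.3969 / (0.45·0.3969 + 0.55·0.6031) ≈ 0.3500
After 'pass': P(defective) = 0.45·0.3500 / (0.45·0.3500 + 0.55·0.6500) ≈ 0.3058
After 'fail': P(defective) = 0.55·0.3058 / (0.55·0.3058 + 0.45·0.6942) ≈ 0.3500
After 'pass': P(defective) = 0.45·0.3500 / (0.45·0.3500 + 0.55·0.6500) ≈ 0.3058

0.306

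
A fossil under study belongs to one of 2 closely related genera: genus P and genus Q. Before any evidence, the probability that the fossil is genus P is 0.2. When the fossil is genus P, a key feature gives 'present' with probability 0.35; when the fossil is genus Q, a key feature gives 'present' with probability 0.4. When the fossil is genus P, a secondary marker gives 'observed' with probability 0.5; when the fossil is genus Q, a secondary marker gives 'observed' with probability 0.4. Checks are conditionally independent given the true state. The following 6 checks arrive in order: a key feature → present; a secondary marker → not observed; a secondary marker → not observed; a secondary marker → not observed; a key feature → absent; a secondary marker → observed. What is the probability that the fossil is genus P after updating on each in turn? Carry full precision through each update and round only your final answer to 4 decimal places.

After a key feature='present': P(genus P) = 0.35·0.2000 / (0.35·0.2000 + 0.4·0.8000) ≈ 0.1795
After a secondary marker='not observed': P(genus P) = 0.5·0.1795 / (0.5·0.1795 + 0.6·0.8205) ≈ 0.1542
After a secondary marker='not observed': P(genus P) = 0.5·0.1542 / (0.5·0.1542 + 0.6·0.8458) ≈ 0.1319
After a secondary marker='not observed': P(genus P) = 0.5·0.1319 / (0.5·0.1319 + 0.6·0.8681) ≈ 0.1124
After a key feature='absent': P(genus P) = 0.65·0.1124 / (0.65·0.1124 + 0.6·0.8876) ≈ 0.1206
After a secondary marker='observed': P(genus P) = 0.5·0.1206 / (0.5·0.1206 + 0.4·0.8794) ≈ 0.1463

0.1463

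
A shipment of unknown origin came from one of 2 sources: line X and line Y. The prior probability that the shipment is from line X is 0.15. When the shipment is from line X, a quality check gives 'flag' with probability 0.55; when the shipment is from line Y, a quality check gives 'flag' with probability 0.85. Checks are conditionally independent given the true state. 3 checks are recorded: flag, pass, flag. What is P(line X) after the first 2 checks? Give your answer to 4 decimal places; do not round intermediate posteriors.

0.2552

After 'flag': P(line X) = 0.55·0.1500 / (0.55·0.1500 + 0.85·0.8500) ≈ 0.1025
After 'pass': P(line X) = 0.45·0.1025 / (0.45·0.1025 + 0.15·0.8975) ≈ 0.2552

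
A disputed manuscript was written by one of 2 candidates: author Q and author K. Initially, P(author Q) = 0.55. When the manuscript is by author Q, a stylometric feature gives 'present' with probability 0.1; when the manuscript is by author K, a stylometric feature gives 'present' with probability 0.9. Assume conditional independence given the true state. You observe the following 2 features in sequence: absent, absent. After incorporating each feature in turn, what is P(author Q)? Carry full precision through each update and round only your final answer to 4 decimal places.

Apply Bayes' rule sequentially, carrying P(author Q) forward.
After 'absent': P(author Q) = 0.9·0.5500 / (0.9·0.5500 + 0.1·0.4500) ≈ 0.9167
After 'absent': P(author Q) = 0.9·0.9167 / (0.9·0.9167 + 0.1·0.0833) ≈ 0.9900

0.9900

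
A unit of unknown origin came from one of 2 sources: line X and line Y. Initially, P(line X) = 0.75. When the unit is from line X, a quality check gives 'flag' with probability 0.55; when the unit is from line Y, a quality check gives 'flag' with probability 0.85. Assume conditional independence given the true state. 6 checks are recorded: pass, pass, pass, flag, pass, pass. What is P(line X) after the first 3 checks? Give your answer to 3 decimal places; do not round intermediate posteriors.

0.988

After 'pass': P(line X) = 0.45·0.7500 / (0.45·0.7500 + 0.15·0.2500) ≈ 0.9000
After 'pass': P(line X) = 0.45·0.9000 / (0.45·0.9000 + 0.15·0.1000) ≈ 0.9643
After 'pass': P(line X) = 0.45·0.9643 / (0.45·0.9643 + 0.15·0.0357) ≈ 0.9878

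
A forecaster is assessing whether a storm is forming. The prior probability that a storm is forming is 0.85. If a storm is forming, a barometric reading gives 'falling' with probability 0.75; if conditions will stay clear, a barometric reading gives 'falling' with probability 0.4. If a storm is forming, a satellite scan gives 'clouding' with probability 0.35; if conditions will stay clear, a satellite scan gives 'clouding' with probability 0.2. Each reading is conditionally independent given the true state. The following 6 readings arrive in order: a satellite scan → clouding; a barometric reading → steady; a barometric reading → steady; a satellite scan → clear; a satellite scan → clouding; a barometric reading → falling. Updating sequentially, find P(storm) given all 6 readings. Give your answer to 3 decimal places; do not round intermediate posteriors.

Each posterior becomes the prior for the next update.
After a satellite scan='clouding': P(storm) = 0.35·0.8500 / (0.35·0.8500 + 0.2·0.1500) ≈ 0.9084
After a barometric reading='steady': P(storm) = 0.25·0.9084 / (0.25·0.9084 + 0.6·0.0916) ≈ 0.8051
After a barometric reading='steady': P(storm) = 0.25·0.8051 / (0.25·0.8051 + 0.6·0.1949) ≈ 0.6326
After a satellite scan='clear': P(storm) = 0.65·0.6326 / (0.65·0.6326 + 0.8·0.3674) ≈ 0.5831
After a satellite scan='clouding': P(storm) = 0.35·0.5831 / (0.35·0.5831 + 0.2·0.4169) ≈ 0.7100
After a barometric reading='falling': P(storm) = 0.75·0.7100 / (0.75·0.7100 + 0.4·0.2900) ≈ 0.8211

0.821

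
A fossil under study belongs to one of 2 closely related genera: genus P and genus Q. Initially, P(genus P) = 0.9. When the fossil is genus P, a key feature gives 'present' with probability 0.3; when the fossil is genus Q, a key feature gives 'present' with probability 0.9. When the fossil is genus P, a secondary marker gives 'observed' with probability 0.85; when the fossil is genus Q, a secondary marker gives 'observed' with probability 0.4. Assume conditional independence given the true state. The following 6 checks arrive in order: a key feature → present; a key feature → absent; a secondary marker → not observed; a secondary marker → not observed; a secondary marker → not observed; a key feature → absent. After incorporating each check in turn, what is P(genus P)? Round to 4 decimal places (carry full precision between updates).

After a key feature='present': P(genus P) = 0.3·0.9000 / (0.3·0.9000 + 0.9·0.1000) ≈ 0.7500
After a key feature='absent': P(genus P) = 0.7·0.7500 / (0.7·0.7500 + 0.1·0.2500) ≈ 0.9545
After a secondary marker='not observed': P(genus P) = 0.15·0.9545 / (0.15·0.9545 + 0.6·0.0455) ≈ 0.8400
After a secondary marker='not observed': P(genus P) = 0.15·0.8400 / (0.15·0.8400 + 0.6·0.1600) ≈ 0.5676
After a secondary marker='not observed': P(genus P) = 0.15·0.5676 / (0.15·0.5676 + 0.6·0.4324) ≈ 0.2471
After a key feature='absent': P(genus P) = 0.7·0.2471 / (0.7·0.2471 + 0.1·0.7529) ≈ 0.6967

0.6967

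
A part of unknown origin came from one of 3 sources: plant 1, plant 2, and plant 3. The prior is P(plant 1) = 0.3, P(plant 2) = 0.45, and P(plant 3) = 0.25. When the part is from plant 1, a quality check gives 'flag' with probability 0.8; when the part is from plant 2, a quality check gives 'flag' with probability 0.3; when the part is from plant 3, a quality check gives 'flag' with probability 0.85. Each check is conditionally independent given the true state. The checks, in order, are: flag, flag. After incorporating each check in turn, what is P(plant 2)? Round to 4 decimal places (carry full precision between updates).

0.0980

Each posterior becomes the prior for the next update.
After 'flag': normaliser = 0.8·0.3000 + 0.3·0.4500 + 0.85·0.2500; P(plant 1) ≈ 0.4085, P(plant 2) ≈ 0.2298, P(plant 3) ≈ 0.3617
After 'flag': normaliser = 0.8·0.4085 + 0.3·0.2298 + 0.85·0.3617; P(plant 1) ≈ 0.4648, P(plant 2) ≈ 0.0980, P(plant 3) ≈ 0.4372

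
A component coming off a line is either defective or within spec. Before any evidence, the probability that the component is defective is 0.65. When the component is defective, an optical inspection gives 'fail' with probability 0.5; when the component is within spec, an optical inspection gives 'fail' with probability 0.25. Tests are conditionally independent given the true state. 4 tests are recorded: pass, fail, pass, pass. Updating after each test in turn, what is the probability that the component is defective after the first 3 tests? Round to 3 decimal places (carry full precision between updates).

After 'pass': P(defective) = 0.5·0.6500 / (0.5·0.6500 + 0.75·0.3500) ≈ 0.5532
After 'fail': P(defective) = 0.5·0.5532 / (0.5·0.5532 + 0.25·0.4468) ≈ 0.7123
After 'pass': P(defective) = 0.5·0.7123 / (0.5·0.7123 + 0.75·0.2877) ≈ 0.6228

0.623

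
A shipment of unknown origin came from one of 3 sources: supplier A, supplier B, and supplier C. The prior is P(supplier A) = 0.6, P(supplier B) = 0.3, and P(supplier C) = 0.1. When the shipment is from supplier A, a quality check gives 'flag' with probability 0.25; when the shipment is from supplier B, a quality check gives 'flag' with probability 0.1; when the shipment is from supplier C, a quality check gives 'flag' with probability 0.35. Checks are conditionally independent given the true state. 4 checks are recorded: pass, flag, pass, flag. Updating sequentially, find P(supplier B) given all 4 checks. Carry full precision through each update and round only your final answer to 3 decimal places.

Each posterior becomes the prior for the next update.
After 'pass': normaliser = 0.75·0.6000 + 0.9·0.3000 + 0.65·0.1000; P(supplier A) ≈ 0.5732, P(supplier B) ≈ 0.3439, P(supplier C) ≈ 0.0828
After 'flag': normaliser = 0.25·0.5732 + 0.1·0.3439 + 0.35·0.0828; P(supplier A) ≈ 0.6934, P(supplier B) ≈ 0.1664, P(supplier C) ≈ 0.1402
After 'pass': normaliser = 0.75·0.6934 + 0.9·0.1664 + 0.65·0.1402; P(supplier A) ≈ 0.6834, P(supplier B) ≈ 0.1968, P(supplier C) ≈ 0.1198
After 'flag': normaliser = 0.25·0.6834 + 0.1·0.1968 + 0.35·0.1198; P(supplier A) ≈ 0.7350, P(supplier B) ≈ 0.0847, P(supplier C) ≈ 0.1803

0.085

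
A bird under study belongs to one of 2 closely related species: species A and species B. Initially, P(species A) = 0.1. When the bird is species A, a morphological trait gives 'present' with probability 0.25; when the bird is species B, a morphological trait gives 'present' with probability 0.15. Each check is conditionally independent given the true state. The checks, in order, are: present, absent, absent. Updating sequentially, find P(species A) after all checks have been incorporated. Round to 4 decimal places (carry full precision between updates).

Each posterior becomes the prior for the next update.
After 'present': P(species A) = 0.25·0.1000 / (0.25·0.1000 + 0.15·0.9000) ≈ 0.1562
After 'absent': P(species A) = 0.75·0.1562 / (0.75·0.1562 + 0.85·0.8438) ≈ 0.1404
After 'absent': P(species A) = 0.75·0.1404 / (0.75·0.1404 + 0.85·0.8596) ≈ 0.1260

0.1260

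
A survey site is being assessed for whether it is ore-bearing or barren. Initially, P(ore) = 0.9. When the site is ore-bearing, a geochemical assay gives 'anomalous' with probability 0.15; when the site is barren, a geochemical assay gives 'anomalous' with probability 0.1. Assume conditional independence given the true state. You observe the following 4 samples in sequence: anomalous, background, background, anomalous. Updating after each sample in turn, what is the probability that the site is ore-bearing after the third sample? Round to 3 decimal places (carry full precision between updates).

0.923

After 'anomalous': P(ore) = 0.15·0.9000 / (0.15·0.9000 + 0.1·0.1000) ≈ 0.9310
After 'background': P(ore) = 0.85·0.9310 / (0.85·0.9310 + 0.9·0.0690) ≈ 0.9273
After 'background': P(ore) = 0.85·0.9273 / (0.85·0.9273 + 0.9·0.0727) ≈ 0.9233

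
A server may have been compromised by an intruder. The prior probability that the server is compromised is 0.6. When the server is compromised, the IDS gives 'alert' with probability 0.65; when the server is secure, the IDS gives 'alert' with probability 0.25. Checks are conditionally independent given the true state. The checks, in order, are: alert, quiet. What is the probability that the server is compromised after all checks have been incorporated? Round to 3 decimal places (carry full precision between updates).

0.645

After 'alert': P(compromised) = 0.65·0.6000 / (0.65·0.6000 + 0.25·0.4000) ≈ 0.7959
After 'quiet': P(compromised) = 0.35·0.7959 / (0.35·0.7959 + 0.75·0.2041) ≈ 0.6454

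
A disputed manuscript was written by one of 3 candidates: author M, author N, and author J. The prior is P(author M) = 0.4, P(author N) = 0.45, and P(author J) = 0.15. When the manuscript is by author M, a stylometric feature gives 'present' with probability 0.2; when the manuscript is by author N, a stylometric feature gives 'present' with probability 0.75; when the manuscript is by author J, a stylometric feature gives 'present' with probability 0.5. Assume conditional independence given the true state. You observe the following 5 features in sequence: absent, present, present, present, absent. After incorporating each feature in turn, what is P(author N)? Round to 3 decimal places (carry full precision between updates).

0.638

After 'absent': normaliser = 0.8·0.4000 + 0.25·0.4500 + 0.5·0.1500; P(author M) ≈ 0.6305, P(author N) ≈ 0.2217, P(author J) ≈ 0.1478
After 'present': normaliser = 0.2·0.6305 + 0.75·0.2217 + 0.5·0.1478; P(author M) ≈ 0.3443, P(author N) ≈ 0.4539, P(author J) ≈ 0.2017
After 'present': normaliser = 0.2·0.3443 + 0.75·0.4539 + 0.5·0.2017; P(author M) ≈ 0.1350, P(author N) ≈ 0.6673, P(author J) ≈ 0.1977
After 'present': normaliser = 0.2·0.1350 + 0.75·0.6673 + 0.5·0.1977; P(author M) ≈ 0.0431, P(author N) ≈ 0.7991, P(author J) ≈ 0.1578
After 'absent': normaliser = 0.8·0.0431 + 0.25·0.7991 + 0.5·0.1578; P(author M) ≈ 0.1101, P(author N) ≈ 0.6379, P(author J) ≈ 0.2520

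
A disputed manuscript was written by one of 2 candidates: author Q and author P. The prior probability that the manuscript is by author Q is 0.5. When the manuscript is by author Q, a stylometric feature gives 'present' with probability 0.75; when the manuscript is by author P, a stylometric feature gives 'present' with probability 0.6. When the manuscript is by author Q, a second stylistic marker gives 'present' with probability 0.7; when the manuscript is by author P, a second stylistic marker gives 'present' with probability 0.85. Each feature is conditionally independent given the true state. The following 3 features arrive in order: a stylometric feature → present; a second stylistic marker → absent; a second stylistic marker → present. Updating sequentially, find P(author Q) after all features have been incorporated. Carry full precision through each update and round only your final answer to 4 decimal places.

After a stylometric feature='present': P(author Q) = 0.75·0.5000 / (0.75·0.5000 + 0.6·0.5000) ≈ 0.5556
After a second stylistic marker='absent': P(author Q) = 0.3·0.5556 / (0.3·0.5556 + 0.15·0.4444) ≈ 0.7143
After a second stylistic marker='present': P(author Q) = 0.7·0.7143 / (0.7·0.7143 + 0.85·0.2857) ≈ 0.6731

0.6731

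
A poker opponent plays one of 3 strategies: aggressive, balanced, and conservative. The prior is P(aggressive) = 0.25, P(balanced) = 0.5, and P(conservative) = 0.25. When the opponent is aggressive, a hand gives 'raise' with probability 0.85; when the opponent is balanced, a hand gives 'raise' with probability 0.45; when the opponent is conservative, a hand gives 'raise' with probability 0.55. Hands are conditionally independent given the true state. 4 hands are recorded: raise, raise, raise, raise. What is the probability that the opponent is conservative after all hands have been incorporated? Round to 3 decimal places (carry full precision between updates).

Apply Bayes' rule sequentially, carrying P(conservative) forward.
After 'raise': normaliser = 0.85·0.2500 + 0.45·0.5000 + 0.55·0.2500; P(aggressive) ≈ 0.3696, P(balanced) ≈ 0.3913, P(conservative) ≈ 0.2391
After 'raise': normaliser = 0.85·0.3696 + 0.45·0.3913 + 0.55·0.2391; P(aggressive) ≈ 0.5052, P(balanced) ≈ 0.2832, P(conservative) ≈ 0.2115
After 'raise': normaliser = 0.85·0.5052 + 0.45·0.2832 + 0.55·0.2115; P(aggressive) ≈ 0.6379, P(balanced) ≈ 0.1893, P(conservative) ≈ 0.1728
After 'raise': normaliser = 0.85·0.6379 + 0.45·0.1893 + 0.55·0.1728; P(aggressive) ≈ 0.7505, P(balanced) ≈ 0.1179, P(conservative) ≈ 0.1316

0.132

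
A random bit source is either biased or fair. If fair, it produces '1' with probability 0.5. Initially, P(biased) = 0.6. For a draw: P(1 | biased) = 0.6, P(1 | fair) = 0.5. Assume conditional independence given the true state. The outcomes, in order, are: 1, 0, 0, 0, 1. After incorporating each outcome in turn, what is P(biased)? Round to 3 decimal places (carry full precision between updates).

After '1': P(biased) = 0.6·0.6000 / (0.6·0.6000 + 0.5·0.4000) ≈ 0.6429
After '0': P(biased) = 0.4·0.6429 / (0.4·0.6429 + 0.5·0.3571) ≈ 0.5902
After '0': P(biased) = 0.4·0.5902 / (0.4·0.5902 + 0.5·0.4098) ≈ 0.5353
After '0': P(biased) = 0.4·0.5353 / (0.4·0.5353 + 0.5·0.4647) ≈ 0.4796
After '1': P(biased) = 0.6·0.4796 / (0.6·0.4796 + 0.5·0.5204) ≈ 0.5251

0.525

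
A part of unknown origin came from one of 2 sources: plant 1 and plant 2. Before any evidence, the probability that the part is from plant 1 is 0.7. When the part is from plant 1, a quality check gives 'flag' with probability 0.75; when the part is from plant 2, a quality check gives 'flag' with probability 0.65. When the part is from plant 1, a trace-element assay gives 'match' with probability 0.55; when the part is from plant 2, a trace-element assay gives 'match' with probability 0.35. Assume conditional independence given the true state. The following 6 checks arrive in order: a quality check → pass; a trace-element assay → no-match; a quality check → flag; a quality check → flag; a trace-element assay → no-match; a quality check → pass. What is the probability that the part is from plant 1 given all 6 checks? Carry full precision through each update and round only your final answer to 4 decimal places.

0.4317

After a quality check='pass': P(plant 1) = 0.25·0.7000 / (0.25·0.7000 + 0.35·0.3000) ≈ 0.6250
After a trace-element assay='no-match': P(plant 1) = 0.45·0.6250 / (0.45·0.6250 + 0.65·0.3750) ≈ 0.5357
After a quality check='flag': P(plant 1) = 0.75·0.5357 / (0.75·0.5357 + 0.65·0.4643) ≈ 0.5711
After a quality check='flag': P(plant 1) = 0.75·0.5711 / (0.75·0.5711 + 0.65·0.4289) ≈ 0.6057
After a trace-element assay='no-match': P(plant 1) = 0.45·0.6057 / (0.45·0.6057 + 0.65·0.3943) ≈ 0.5154
After a quality check='pass': P(plant 1) = 0.25·0.5154 / (0.25·0.5154 + 0.35·0.4846) ≈ 0.4317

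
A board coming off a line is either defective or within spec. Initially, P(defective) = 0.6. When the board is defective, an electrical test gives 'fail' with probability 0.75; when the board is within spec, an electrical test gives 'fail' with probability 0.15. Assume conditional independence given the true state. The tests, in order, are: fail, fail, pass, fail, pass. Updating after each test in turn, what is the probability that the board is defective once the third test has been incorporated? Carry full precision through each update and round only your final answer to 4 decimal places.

After 'fail': P(defective) = 0.75·0.6000 / (0.75·0.6000 + 0.15·0.4000) ≈ 0.8824
After 'fail': P(defective) = 0.75·0.8824 / (0.75·0.8824 + 0.15·0.1176) ≈ 0.9740
After 'pass': P(defective) = 0.25·0.9740 / (0.25·0.9740 + 0.85·0.0260) ≈ 0.9169

0.9169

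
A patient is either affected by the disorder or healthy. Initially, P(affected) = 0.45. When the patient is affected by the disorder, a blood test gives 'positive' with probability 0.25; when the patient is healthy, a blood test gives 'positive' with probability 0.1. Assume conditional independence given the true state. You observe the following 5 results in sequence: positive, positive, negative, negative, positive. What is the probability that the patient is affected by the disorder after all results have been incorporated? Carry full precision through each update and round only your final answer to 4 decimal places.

0.8988

After 'positive': P(affected) = 0.25·0.4500 / (0.25·0.4500 + 0.1·0.5500) ≈ 0.6716
After 'positive': P(affected) = 0.25·0.6716 / (0.25·0.6716 + 0.1·0.3284) ≈ 0.8364
After 'negative': P(affected) = 0.75·0.8364 / (0.75·0.8364 + 0.9·0.1636) ≈ 0.8099
After 'negative': P(affected) = 0.75·0.8099 / (0.75·0.8099 + 0.9·0.1901) ≈ 0.7803
After 'positive': P(affected) = 0.25·0.7803 / (0.25·0.7803 + 0.1·0.2197) ≈ 0.8988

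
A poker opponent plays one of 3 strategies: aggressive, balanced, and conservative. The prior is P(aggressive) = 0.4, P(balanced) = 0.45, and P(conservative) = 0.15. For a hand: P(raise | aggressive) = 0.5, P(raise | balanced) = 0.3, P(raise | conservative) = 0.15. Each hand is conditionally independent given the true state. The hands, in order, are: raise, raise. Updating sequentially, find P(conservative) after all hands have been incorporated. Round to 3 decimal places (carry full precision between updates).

After 'raise': normaliser = 0.5·0.4000 + 0.3·0.4500 + 0.15·0.1500; P(aggressive) ≈ 0.5594, P(balanced) ≈ 0.3776, P(conservative) ≈ 0.0629
After 'raise': normaliser = 0.5·0.5594 + 0.3·0.3776 + 0.15·0.0629; P(aggressive) ≈ 0.6950, P(balanced) ≈ 0.2815, P(conservative) ≈ 0.0235

0.023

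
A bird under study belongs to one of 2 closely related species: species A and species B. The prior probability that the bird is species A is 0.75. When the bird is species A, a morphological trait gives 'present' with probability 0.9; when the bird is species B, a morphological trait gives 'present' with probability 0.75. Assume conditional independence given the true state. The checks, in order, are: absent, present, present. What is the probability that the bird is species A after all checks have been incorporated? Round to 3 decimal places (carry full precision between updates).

After 'absent': P(species A) = 0.1·0.7500 / (0.1·0.7500 + 0.25·0.2500) ≈ 0.5455
After 'present': P(species A) = 0.9·0.5455 / (0.9·0.5455 + 0.75·0.4545) ≈ 0.5902
After 'present': P(species A) = 0.9·0.5902 / (0.9·0.5902 + 0.75·0.4098) ≈ 0.6334

0.633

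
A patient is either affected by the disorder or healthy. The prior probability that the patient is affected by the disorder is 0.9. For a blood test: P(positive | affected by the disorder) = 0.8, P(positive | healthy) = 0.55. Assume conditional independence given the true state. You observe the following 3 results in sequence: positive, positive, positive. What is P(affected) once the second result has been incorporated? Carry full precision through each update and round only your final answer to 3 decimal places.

0.950

After 'positive': P(affected) = 0.8·0.9000 / (0.8·0.9000 + 0.55·0.1000) ≈ 0.9290
After 'positive': P(affected) = 0.8·0.9290 / (0.8·0.9290 + 0.55·0.0710) ≈ 0.9501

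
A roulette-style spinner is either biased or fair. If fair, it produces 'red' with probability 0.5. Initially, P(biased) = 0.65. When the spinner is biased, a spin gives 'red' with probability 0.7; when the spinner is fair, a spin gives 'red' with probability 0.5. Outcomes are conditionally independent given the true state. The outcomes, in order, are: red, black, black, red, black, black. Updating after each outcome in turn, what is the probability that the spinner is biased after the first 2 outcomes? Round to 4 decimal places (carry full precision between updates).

0.6094

After 'red': P(biased) = 0.7·0.6500 / (0.7·0.6500 + 0.5·0.3500) ≈ 0.7222
After 'black': P(biased) = 0.3·0.7222 / (0.3·0.7222 + 0.5·0.2778) ≈ 0.6094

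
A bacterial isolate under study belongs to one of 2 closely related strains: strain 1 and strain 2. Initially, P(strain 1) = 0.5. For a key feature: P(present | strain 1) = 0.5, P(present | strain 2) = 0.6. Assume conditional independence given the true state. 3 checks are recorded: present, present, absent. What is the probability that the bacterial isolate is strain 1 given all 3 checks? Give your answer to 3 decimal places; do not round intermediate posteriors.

Each posterior becomes the prior for the next update.
After 'present': P(strain 1) = 0.5·0.5000 / (0.5·0.5000 + 0.6·0.5000) ≈ 0.4545
After 'present': P(strain 1) = 0.5·0.4545 / (0.5·0.4545 + 0.6·0.5455) ≈ 0.4098
After 'absent': P(strain 1) = 0.5·0.4098 / (0.5·0.4098 + 0.4·0.5902) ≈ 0.4647

0.465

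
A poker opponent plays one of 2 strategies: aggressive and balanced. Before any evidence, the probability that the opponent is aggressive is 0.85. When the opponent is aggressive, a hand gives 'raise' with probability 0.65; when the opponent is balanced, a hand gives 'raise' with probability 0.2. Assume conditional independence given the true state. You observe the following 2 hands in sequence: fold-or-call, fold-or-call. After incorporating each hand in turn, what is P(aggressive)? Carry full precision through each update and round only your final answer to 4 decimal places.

0.5203

Apply Bayes' rule sequentially, carrying P(aggressive) forward.
After 'fold-or-call': P(aggressive) = 0.35·0.8500 / (0.35·0.8500 + 0.8·0.1500) ≈ 0.7126
After 'fold-or-call': P(aggressive) = 0.35·0.7126 / (0.35·0.7126 + 0.8·0.2874) ≈ 0.5203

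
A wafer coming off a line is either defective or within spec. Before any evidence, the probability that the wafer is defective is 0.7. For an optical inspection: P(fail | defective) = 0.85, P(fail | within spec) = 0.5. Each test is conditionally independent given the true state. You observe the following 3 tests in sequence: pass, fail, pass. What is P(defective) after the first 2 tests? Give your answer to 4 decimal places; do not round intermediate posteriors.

After 'pass': P(defective) = 0.15·0.7000 / (0.15·0.7000 + 0.5·0.3000) ≈ 0.4118
After 'fail': P(defective) = 0.85·0.4118 / (0.85·0.4118 + 0.5·0.5882) ≈ 0.5434

0.5434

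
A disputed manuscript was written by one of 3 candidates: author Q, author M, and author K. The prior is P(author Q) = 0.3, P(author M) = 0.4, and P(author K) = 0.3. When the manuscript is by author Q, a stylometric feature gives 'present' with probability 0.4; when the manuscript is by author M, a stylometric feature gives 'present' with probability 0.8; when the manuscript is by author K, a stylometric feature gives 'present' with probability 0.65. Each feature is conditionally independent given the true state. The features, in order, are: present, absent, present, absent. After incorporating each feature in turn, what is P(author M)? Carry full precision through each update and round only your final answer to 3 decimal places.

0.238

After 'present': normaliser = 0.4·0.3000 + 0.8·0.4000 + 0.65·0.3000; P(author Q) ≈ 0.1890, P(author M) ≈ 0.5039, P(author K) ≈ 0.3071
After 'absent': normaliser = 0.6·0.1890 + 0.2·0.5039 + 0.35·0.3071; P(author Q) ≈ 0.3525, P(author M) ≈ 0.3133, P(author K) ≈ 0.3341
After 'present': normaliser = 0.4·0.3525 + 0.8·0.3133 + 0.65·0.3341; P(author Q) ≈ 0.2316, P(author M) ≈ 0.4117, P(author K) ≈ 0.3567
After 'absent': normaliser = 0.6·0.2316 + 0.2·0.4117 + 0.35·0.3567; P(author Q) ≈ 0.4014, P(author M) ≈ 0.2379, P(author K) ≈ 0.3607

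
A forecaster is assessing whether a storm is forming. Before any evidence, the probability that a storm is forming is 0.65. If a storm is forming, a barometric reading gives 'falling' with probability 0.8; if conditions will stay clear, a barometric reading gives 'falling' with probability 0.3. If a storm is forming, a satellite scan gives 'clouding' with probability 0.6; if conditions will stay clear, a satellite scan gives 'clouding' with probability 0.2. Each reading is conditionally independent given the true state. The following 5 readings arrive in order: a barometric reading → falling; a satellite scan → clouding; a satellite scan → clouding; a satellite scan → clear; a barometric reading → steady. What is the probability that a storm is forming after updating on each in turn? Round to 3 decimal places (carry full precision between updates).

After a barometric reading='falling': P(storm) = 0.8·0.6500 / (0.8·0.6500 + 0.3·0.3500) ≈ 0.8320
After a satellite scan='clouding': P(storm) = 0.6·0.8320 / (0.6·0.8320 + 0.2·0.1680) ≈ 0.9369
After a satellite scan='clouding': P(storm) = 0.6·0.9369 / (0.6·0.9369 + 0.2·0.0631) ≈ 0.9781
After a satellite scan='clear': P(storm) = 0.4·0.9781 / (0.4·0.9781 + 0.8·0.0219) ≈ 0.9571
After a barometric reading='steady': P(storm) = 0.2·0.9571 / (0.2·0.9571 + 0.7·0.0429) ≈ 0.8643

0.864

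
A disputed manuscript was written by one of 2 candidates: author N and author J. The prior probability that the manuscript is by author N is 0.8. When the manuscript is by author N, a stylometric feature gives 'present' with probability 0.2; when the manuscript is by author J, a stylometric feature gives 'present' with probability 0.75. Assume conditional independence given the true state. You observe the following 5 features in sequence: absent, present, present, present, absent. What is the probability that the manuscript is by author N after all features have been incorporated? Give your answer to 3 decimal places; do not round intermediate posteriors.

After 'absent': P(author N) = 0.8·0.8000 / (0.8·0.8000 + 0.25·0.2000) ≈ 0.9275
After 'present': P(author N) = 0.2·0.9275 / (0.2·0.9275 + 0.75·0.0725) ≈ 0.7734
After 'present': P(author N) = 0.2·0.7734 / (0.2·0.7734 + 0.75·0.2266) ≈ 0.4765
After 'present': P(author N) = 0.2·0.4765 / (0.2·0.4765 + 0.75·0.5235) ≈ 0.1953
After 'absent': P(author N) = 0.8·0.1953 / (0.8·0.1953 + 0.25·0.8047) ≈ 0.4372

0.437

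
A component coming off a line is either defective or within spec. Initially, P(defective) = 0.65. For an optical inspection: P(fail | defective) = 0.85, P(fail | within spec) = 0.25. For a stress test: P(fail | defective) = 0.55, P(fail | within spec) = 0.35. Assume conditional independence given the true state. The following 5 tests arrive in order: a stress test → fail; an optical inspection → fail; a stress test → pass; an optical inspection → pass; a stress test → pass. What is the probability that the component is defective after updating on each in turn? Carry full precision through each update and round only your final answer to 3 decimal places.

After a stress test='fail': P(defective) = 0.55·0.6500 / (0.55·0.6500 + 0.35·0.3500) ≈ 0.7448
After an optical inspection='fail': P(defective) = 0.85·0.7448 / (0.85·0.7448 + 0.25·0.2552) ≈ 0.9084
After a stress test='pass': P(defective) = 0.45·0.9084 / (0.45·0.9084 + 0.65·0.0916) ≈ 0.8729
After an optical inspection='pass': P(defective) = 0.15·0.8729 / (0.15·0.8729 + 0.75·0.1271) ≈ 0.5787
After a stress test='pass': P(defective) = 0.45·0.5787 / (0.45·0.5787 + 0.65·0.4213) ≈ 0.4875

0.487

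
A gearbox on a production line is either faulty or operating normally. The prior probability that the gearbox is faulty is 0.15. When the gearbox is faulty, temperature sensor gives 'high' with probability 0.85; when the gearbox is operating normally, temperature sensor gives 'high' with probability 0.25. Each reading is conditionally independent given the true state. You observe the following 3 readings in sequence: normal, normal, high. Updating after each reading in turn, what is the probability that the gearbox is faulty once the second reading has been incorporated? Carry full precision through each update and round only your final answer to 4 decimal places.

Each posterior becomes the prior for the next update.
After 'normal': P(faulty) = 0.15·0.1500 / (0.15·0.1500 + 0.75·0.8500) ≈ 0.0341
After 'normal': P(faulty) = 0.15·0.0341 / (0.15·0.0341 + 0.75·0.9659) ≈ 0.0070

0.0070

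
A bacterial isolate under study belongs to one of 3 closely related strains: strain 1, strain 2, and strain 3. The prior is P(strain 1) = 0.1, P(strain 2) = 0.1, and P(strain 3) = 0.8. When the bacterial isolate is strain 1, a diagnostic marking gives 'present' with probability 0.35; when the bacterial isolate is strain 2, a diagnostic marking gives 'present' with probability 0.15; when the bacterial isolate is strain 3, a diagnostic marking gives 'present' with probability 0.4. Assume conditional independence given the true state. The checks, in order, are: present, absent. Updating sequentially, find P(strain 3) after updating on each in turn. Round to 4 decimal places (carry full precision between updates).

0.8440

Apply Bayes' rule sequentially, carrying P(strain 3) forward.
After 'present': normaliser = 0.35·0.1000 + 0.15·0.1000 + 0.4·0.8000; P(strain 1) ≈ 0.0946, P(strain 2) ≈ 0.0405, P(strain 3) ≈ 0.8649
After 'absent': normaliser = 0.65·0.0946 + 0.85·0.0405 + 0.6·0.8649; P(strain 1) ≈ 0.1000, P(strain 2) ≈ 0.0560, P(strain 3) ≈ 0.8440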